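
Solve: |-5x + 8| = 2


An absolute value equation |expr| = 2 gives two cases:
Case 1: -5x + 8 = 2
  -5x = -6, so x = 6/5
Case 2: -5x + 8 = -2
  -5x = -10, so x = 2

x = 6/5, x = 2


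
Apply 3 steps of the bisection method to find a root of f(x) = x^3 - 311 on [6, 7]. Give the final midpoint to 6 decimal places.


f(x) = x^3 - 311
f(6) = -95 < 0
f(7) = 32 > 0

Step 1: midpoint = (6.000000 + 7.000000)/2 = 6.500000
  f(6.500000) = -36.375000
  f(mid) < 0, so root is in [6.500000, 7.000000]

Step 2: midpoint = (6.500000 + 7.000000)/2 = 6.750000
  f(6.750000) = -3.453125
  f(mid) < 0, so root is in [6.750000, 7.000000]

Step 3: midpoint = (6.750000 + 7.000000)/2 = 6.875000
  f(6.875000) = 13.951172
  f(mid) > 0, so root is in [6.750000, 6.875000]

midpoint = 6.875000


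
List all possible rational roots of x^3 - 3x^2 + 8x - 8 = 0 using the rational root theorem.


Rational root theorem: possible roots are ±p/q where:
  p divides the constant term (-8): p ∈ {1, 2, 4, 8}
  q divides the leading coefficient (1): q ∈ {1}

All possible rational roots: -8, -4, -2, -1, 1, 2, 4, 8

-8, -4, -2, -1, 1, 2, 4, 8


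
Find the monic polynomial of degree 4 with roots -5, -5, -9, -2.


A monic polynomial with roots -5, -5, -9, -2 is:
p(x) = (x + 5)(x + 5)(x + 9)(x + 2)
After multiplying by (x + 5): x + 5
After multiplying by (x + 5): x^2 + 10x + 25
After multiplying by (x + 9): x^3 + 19x^2 + 115x + 225
After multiplying by (x + 2): x^4 + 21x^3 + 153x^2 + 455x + 450

x^4 + 21x^3 + 153x^2 + 455x + 450


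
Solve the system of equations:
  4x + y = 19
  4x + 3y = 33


Using Cramer's rule:
Determinant D = (4)(3) - (4)(1) = 12 - 4 = 8
Dx = (19)(3) - (33)(1) = 57 - 33 = 24
Dy = (4)(33) - (4)(19) = 132 - 76 = 56
x = Dx/D = 24/8 = 3
y = Dy/D = 56/8 = 7

x = 3, y = 7


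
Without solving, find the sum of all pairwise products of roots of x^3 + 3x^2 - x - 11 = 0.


By Vieta's formulas for x^3 + bx^2 + cx + d = 0:
  r1 + r2 + r3 = -b/a = -3
  r1*r2 + r1*r3 + r2*r3 = c/a = -1
  r1*r2*r3 = -d/a = 11


Sum of pairwise products = -1


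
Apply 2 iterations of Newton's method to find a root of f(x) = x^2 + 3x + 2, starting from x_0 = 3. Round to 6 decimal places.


Newton's method: x_(n+1) = x_n - f(x_n)/f'(x_n)
f(x) = x^2 + 3x + 2
f'(x) = 2x + 3

Iteration 1:
  f(3.000000) = 20.000000
  f'(3.000000) = 9.000000
  x_1 = 3.000000 - (20.000000)/(9.000000) = 0.777778

Iteration 2:
  f(0.777778) = 4.938272
  f'(0.777778) = 4.555556
  x_2 = 0.777778 - (4.938272)/(4.555556) = -0.306233

x_2 = -0.306233


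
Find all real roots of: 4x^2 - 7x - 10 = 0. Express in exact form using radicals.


Using the quadratic formula: x = (-b ± sqrt(b^2 - 4ac)) / (2a)
Here a = 4, b = -7, c = -10
Discriminant = b^2 - 4ac = (-7)^2 - 4(4)(-10) = 49 + 160 = 209
Since discriminant = 209 > 0, there are two real roots.
x = (7 ± sqrt(209)) / 8
Numerically: x ≈ 2.6821 or x ≈ -0.9321

x = (7 + sqrt(209)) / 8 or x = (7 - sqrt(209)) / 8


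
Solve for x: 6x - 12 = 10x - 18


Starting with: 6x - 12 = 10x - 18
Move all x terms to left: (6 - 10)x = -18 + 12
Simplify: -4x = -6
Divide both sides by -4: x = 3/2

x = 3/2


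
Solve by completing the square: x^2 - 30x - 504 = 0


Start: x^2 - 30x - 504 = 0
Move constant: x^2 - 30x = 504
Half of -30 is -15, squared is 225
Add 225 to both sides: x^2 - 30x + 225 = 729
(x - 15)^2 = 729
x - 15 = ±27
x = 15 + 27 = 42 or x = 15 - 27 = -12

x = -12, x = 42


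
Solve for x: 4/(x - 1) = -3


Multiply both sides by (x - 1): 4 = -3(x - 1)
Distribute: 4 = -3x + 3
-3x = 4 - 3 = 1
x = -1/3

x = -1/3


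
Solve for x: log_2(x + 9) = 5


Convert to exponential form: x + 9 = 2^5 = 32
x = 32 - 9 = 23
Check: log_2(23 + 9) = log_2(32) = log_2(32) = 5 ✓

x = 23


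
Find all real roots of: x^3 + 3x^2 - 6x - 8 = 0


Let p(x) = x^3 + 3x^2 - 6x - 8. By the rational root theorem (leading coefficient 1), any rational root is an integer divisor of 8: try ±1, ±2, ... in turn.
Test x = 1: value = -10 ≠ 0.
Test x = -1: value = 0 ✓, so (x + 1) is a factor.
Synthetic division by (x + 1): bring down 1; 1(-1) + 3 = 2; 2(-1) - 6 = -8; (-8)(-1) - 8 = 0 → quotient x^2 + 2x - 8, remainder 0.
Solve the quadratic x^2 + 2x - 8 = 0: discriminant = 2^2 - 4(1)(-8) = 4 + 32 = 36.
sqrt(36) = 6, so x = (-2 ± 6)/2: x = 2 or x = -4.

x = -4, x = -1, x = 2


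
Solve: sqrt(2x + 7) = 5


Square both sides: 2x + 7 = 5^2 = 25
2x = 25 - 7 = 18
x = 9
Check: sqrt(2*9 + 7) = sqrt(25) = 5 ✓

x = 9


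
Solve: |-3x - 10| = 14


An absolute value equation |expr| = 14 gives two cases:
Case 1: -3x - 10 = 14
  -3x = 24, so x = -8
Case 2: -3x - 10 = -14
  -3x = -4, so x = 4/3

x = -8, x = 4/3


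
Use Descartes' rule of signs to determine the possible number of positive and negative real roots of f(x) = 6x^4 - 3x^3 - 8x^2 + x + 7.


Descartes' rule of signs:

For positive roots, count sign changes in f(x) = 6x^4 - 3x^3 - 8x^2 + x + 7:
Signs of coefficients: +, -, -, +, +
Number of sign changes: 2
Possible positive real roots: 2, 0

For negative roots, examine f(-x) = 6x^4 + 3x^3 - 8x^2 - x + 7:
Signs of coefficients: +, +, -, -, +
Number of sign changes: 2
Possible negative real roots: 2, 0

Positive roots: 2 or 0; Negative roots: 2 or 0


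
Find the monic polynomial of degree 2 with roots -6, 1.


A monic polynomial with roots -6, 1 is:
p(x) = (x + 6)(x - 1)
After multiplying by (x + 6): x + 6
After multiplying by (x - 1): x^2 + 5x - 6

x^2 + 5x - 6


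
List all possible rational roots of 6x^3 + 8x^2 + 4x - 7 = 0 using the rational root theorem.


Rational root theorem: possible roots are ±p/q where:
  p divides the constant term (-7): p ∈ {1, 7}
  q divides the leading coefficient (6): q ∈ {1, 2, 3, 6}

All possible rational roots: -7, -7/2, -7/3, -7/6, -1, -1/2, -1/3, -1/6, 1/6, 1/3, 1/2, 1, 7/6, 7/3, 7/2, 7

-7, -7/2, -7/3, -7/6, -1, -1/2, -1/3, -1/6, 1/6, 1/3, 1/2, 1, 7/6, 7/3, 7/2, 7


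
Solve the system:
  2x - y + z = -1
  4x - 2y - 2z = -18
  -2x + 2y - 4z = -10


Using Cramer's rule. Expand each determinant along the first row.
D  = 2*[(-2)*(-4) - (-2)*2] - (-1)*[4*(-4) - (-2)*(-2)] + 1*[4*2 - (-2)*(-2)]
  = 2*(12) - (-1)*(-20) + 1*(4) = 8
Dx = (-1)*[(-2)*(-4) - (-2)*2] - (-1)*[(-18)*(-4) - (-2)*(-10)] + 1*[(-18)*2 - (-2)*(-10)]
  = (-1)*(12) - (-1)*(52) + 1*(-56) = -16
Dy = 2*[(-18)*(-4) - (-2)*(-10)] - (-1)*[4*(-4) - (-2)*(-2)] + 1*[4*(-10) - (-18)*(-2)]
  = 2*(52) - (-1)*(-20) + 1*(-76) = 8
Dz = 2*[(-2)*(-10) - (-18)*2] - (-1)*[4*(-10) - (-18)*(-2)] + (-1)*[4*2 - (-2)*(-2)]
  = 2*(56) - (-1)*(-76) + (-1)*(4) = 32
x = Dx/D = -16/8 = -2, y = Dy/D = 8/8 = 1, z = Dz/D = 32/8 = 4
Check eq1: (2)(-2) + (-1)(1) + (1)(4) = -1 = -1 ✓
Check eq2: (4)(-2) + (-2)(1) + (-2)(4) = -18 = -18 ✓
Check eq3: (-2)(-2) + (2)(1) + (-4)(4) = -10 = -10 ✓

x = -2, y = 1, z = 4


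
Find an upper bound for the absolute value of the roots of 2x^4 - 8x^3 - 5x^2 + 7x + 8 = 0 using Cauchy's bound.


Cauchy's bound: all roots r satisfy |r| <= 1 + max(|a_i/a_n|) for i = 0,...,n-1
where a_n is the leading coefficient.

Coefficients: [2, -8, -5, 7, 8]
Leading coefficient a_n = 2
Ratios |a_i/a_n|: 4, 5/2, 7/2, 4
Maximum ratio: 4
Cauchy's bound: |r| <= 1 + 4 = 5

Upper bound = 5


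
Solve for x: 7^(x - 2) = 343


Express both sides with the same base.
343 = 7^3
Since the bases match, equate exponents: x - 2 = 3
So x = 3 - (-2) = 5

x = 5


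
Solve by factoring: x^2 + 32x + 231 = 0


We need two numbers that multiply to 231 and add to 32.
Those numbers are 21 and 11 (since 21 * 11 = 231 and 21 + 11 = 32).
So x^2 + 32x + 231 = (x + 21)(x + 11) = 0
Setting each factor to zero: x = -21 or x = -11

x = -21, x = -11


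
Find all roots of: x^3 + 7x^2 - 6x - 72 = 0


Let p(x) = x^3 + 7x^2 - 6x - 72. By the rational root theorem (leading coefficient 1), any rational root is an integer divisor of 72: try ±1, ±2, ... in turn.
Test x = 1: value = -70 ≠ 0.
Test x = -1: value = -60 ≠ 0.
Test x = 2: value = -48 ≠ 0.
Test x = -2: value = -40 ≠ 0.
Test x = 3: value = 0 ✓, so (x - 3) is a factor.
Synthetic division by (x - 3): bring down 1; 1(3) + 7 = 10; 10(3) - 6 = 24; 24(3) - 72 = 0 → quotient x^2 + 10x + 24, remainder 0.
Solve the quadratic x^2 + 10x + 24 = 0: discriminant = 10^2 - 4(1)(24) = 100 - 96 = 4.
sqrt(4) = 2, so x = (-10 ± 2)/2: x = -4 or x = -6.
Collecting all roots found:

x = -6, x = -4, x = 3


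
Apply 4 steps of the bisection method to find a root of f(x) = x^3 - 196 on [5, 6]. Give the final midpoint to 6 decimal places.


f(x) = x^3 - 196
f(5) = -71 < 0
f(6) = 20 > 0

Step 1: midpoint = (5.000000 + 6.000000)/2 = 5.500000
  f(5.500000) = -29.625000
  f(mid) < 0, so root is in [5.500000, 6.000000]

Step 2: midpoint = (5.500000 + 6.000000)/2 = 5.750000
  f(5.750000) = -5.890625
  f(mid) < 0, so root is in [5.750000, 6.000000]

Step 3: midpoint = (5.750000 + 6.000000)/2 = 5.875000
  f(5.875000) = 6.779297
  f(mid) > 0, so root is in [5.750000, 5.875000]

Step 4: midpoint = (5.750000 + 5.875000)/2 = 5.812500
  f(5.812500) = 0.376221
  f(mid) > 0, so root is in [5.750000, 5.812500]

midpoint = 5.812500


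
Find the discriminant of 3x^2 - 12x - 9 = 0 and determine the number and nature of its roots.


For ax^2 + bx + c = 0, discriminant D = b^2 - 4ac
Here a = 3, b = -12, c = -9
D = (-12)^2 - 4(3)(-9) = 144 + 108 = 252

D = 252 > 0 but not a perfect square
The equation has 2 distinct real irrational roots.

Discriminant = 252, 2 distinct real irrational roots


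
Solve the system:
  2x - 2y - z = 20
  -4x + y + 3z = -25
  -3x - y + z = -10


Using Cramer's rule. Expand each determinant along the first row.
D  = 2*[1*1 - 3*(-1)] - (-2)*[(-4)*1 - 3*(-3)] + (-1)*[(-4)*(-1) - 1*(-3)]
  = 2*(4) - (-2)*(5) + (-1)*(7) = 11
Dx = 20*[1*1 - 3*(-1)] - (-2)*[(-25)*1 - 3*(-10)] + (-1)*[(-25)*(-1) - 1*(-10)]
  = 20*(4) - (-2)*(5) + (-1)*(35) = 55
Dy = 2*[(-25)*1 - 3*(-10)] - 20*[(-4)*1 - 3*(-3)] + (-1)*[(-4)*(-10) - (-25)*(-3)]
  = 2*(5) - 20*(5) + (-1)*(-35) = -55
Dz = 2*[1*(-10) - (-25)*(-1)] - (-2)*[(-4)*(-10) - (-25)*(-3)] + 20*[(-4)*(-1) - 1*(-3)]
  = 2*(-35) - (-2)*(-35) + 20*(7) = 0
x = Dx/D = 55/11 = 5, y = Dy/D = -55/11 = -5, z = Dz/D = 0/11 = 0
Check eq1: (2)(5) + (-2)(-5) + (-1)(0) = 20 = 20 ✓
Check eq2: (-4)(5) + (1)(-5) + (3)(0) = -25 = -25 ✓
Check eq3: (-3)(5) + (-1)(-5) + (1)(0) = -10 = -10 ✓

x = 5, y = -5, z = 0


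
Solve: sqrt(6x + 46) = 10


Square both sides: 6x + 46 = 10^2 = 100
6x = 100 - 46 = 54
x = 9
Check: sqrt(6*9 + 46) = sqrt(100) = 10 ✓

x = 9


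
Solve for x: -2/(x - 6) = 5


Multiply both sides by (x - 6): -2 = 5(x - 6)
Distribute: -2 = 5x - 30
5x = -2 + 30 = 28
x = 28/5

x = 28/5


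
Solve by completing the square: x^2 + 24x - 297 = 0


Start: x^2 + 24x - 297 = 0
Move constant: x^2 + 24x = 297
Half of 24 is 12, squared is 144
Add 144 to both sides: x^2 + 24x + 144 = 441
(x + 12)^2 = 441
x + 12 = ±21
x = -12 + 21 = 9 or x = -12 - 21 = -33

x = -33, x = 9


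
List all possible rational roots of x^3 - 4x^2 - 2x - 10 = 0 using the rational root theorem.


Rational root theorem: possible roots are ±p/q where:
  p divides the constant term (-10): p ∈ {1, 2, 5, 10}
  q divides the leading coefficient (1): q ∈ {1}

All possible rational roots: -10, -5, -2, -1, 1, 2, 5, 10

-10, -5, -2, -1, 1, 2, 5, 10


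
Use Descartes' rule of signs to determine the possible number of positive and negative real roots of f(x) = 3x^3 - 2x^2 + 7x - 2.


Descartes' rule of signs:

For positive roots, count sign changes in f(x) = 3x^3 - 2x^2 + 7x - 2:
Signs of coefficients: +, -, +, -
Number of sign changes: 3
Possible positive real roots: 3, 1

For negative roots, examine f(-x) = -3x^3 - 2x^2 - 7x - 2:
Signs of coefficients: -, -, -, -
Number of sign changes: 0
Possible negative real roots: 0

Positive roots: 3 or 1; Negative roots: 0


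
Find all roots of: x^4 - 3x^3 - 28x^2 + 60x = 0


The constant term is 0, so x = 0 is a root. Factor out x:
  x^3 - 3x^2 - 28x + 60 = 0
Let p(x) = x^3 - 3x^2 - 28x + 60. By the rational root theorem (leading coefficient 1), any rational root is an integer divisor of 60: try ±1, ±2, ... in turn.
Test x = 1: value = 30 ≠ 0.
Test x = -1: value = 84 ≠ 0.
Test x = 2: value = 0 ✓, so (x - 2) is a factor.
Synthetic division by (x - 2): bring down 1; 1(2) - 3 = -1; (-1)(2) - 28 = -30; (-30)(2) + 60 = 0 → quotient x^2 - x - 30, remainder 0.
Solve the quadratic x^2 - x - 30 = 0: discriminant = (-1)^2 - 4(1)(-30) = 1 + 120 = 121.
sqrt(121) = 11, so x = (1 ± 11)/2: x = 6 or x = -5.
Collecting all roots found:

x = -5, x = 0, x = 2, x = 6


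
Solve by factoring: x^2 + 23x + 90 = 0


We need two numbers that multiply to 90 and add to 23.
Those numbers are 18 and 5 (since 18 * 5 = 90 and 18 + 5 = 23).
So x^2 + 23x + 90 = (x + 18)(x + 5) = 0
Setting each factor to zero: x = -18 or x = -5

x = -18, x = -5


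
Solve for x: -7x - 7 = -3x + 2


Starting with: -7x - 7 = -3x + 2
Move all x terms to left: (-7 + 3)x = 2 + 7
Simplify: -4x = 9
Divide both sides by -4: x = -9/4

x = -9/4


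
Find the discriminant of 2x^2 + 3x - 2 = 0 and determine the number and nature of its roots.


For ax^2 + bx + c = 0, discriminant D = b^2 - 4ac
Here a = 2, b = 3, c = -2
D = (3)^2 - 4(2)(-2) = 9 + 16 = 25

D = 25 > 0 and is a perfect square (sqrt = 5)
The equation has 2 distinct real rational roots.

Discriminant = 25, 2 distinct real rational roots


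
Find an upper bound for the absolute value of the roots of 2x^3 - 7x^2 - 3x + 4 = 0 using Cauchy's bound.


Cauchy's bound: all roots r satisfy |r| <= 1 + max(|a_i/a_n|) for i = 0,...,n-1
where a_n is the leading coefficient.

Coefficients: [2, -7, -3, 4]
Leading coefficient a_n = 2
Ratios |a_i/a_n|: 7/2, 3/2, 2
Maximum ratio: 7/2
Cauchy's bound: |r| <= 1 + 7/2 = 9/2

Upper bound = 9/2


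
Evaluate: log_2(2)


We need the exponent such that 2^? = 2
2^1 = 2
Therefore log_2(2) = 1

1


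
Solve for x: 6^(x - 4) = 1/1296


Express both sides with the same base.
1/1296 = 6^(-4)
Since the bases match, equate exponents: x - 4 = -4
So x = -4 - (-4) = 0

x = 0


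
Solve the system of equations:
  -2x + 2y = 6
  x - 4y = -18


Using Cramer's rule:
Determinant D = (-2)(-4) - (1)(2) = 8 - 2 = 6
Dx = (6)(-4) - (-18)(2) = -24 + 36 = 12
Dy = (-2)(-18) - (1)(6) = 36 - 6 = 30
x = Dx/D = 12/6 = 2
y = Dy/D = 30/6 = 5

x = 2, y = 5


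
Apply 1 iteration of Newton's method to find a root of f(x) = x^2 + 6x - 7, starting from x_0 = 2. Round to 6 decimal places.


Newton's method: x_(n+1) = x_n - f(x_n)/f'(x_n)
f(x) = x^2 + 6x - 7
f'(x) = 2x + 6

Iteration 1:
  f(2.000000) = 9.000000
  f'(2.000000) = 10.000000
  x_1 = 2.000000 - (9.000000)/(10.000000) = 1.100000

x_1 = 1.100000


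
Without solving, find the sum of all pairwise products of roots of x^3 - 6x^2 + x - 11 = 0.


By Vieta's formulas for x^3 + bx^2 + cx + d = 0:
  r1 + r2 + r3 = -b/a = 6
  r1*r2 + r1*r3 + r2*r3 = c/a = 1
  r1*r2*r3 = -d/a = 11


Sum of pairwise products = 1


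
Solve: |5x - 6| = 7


An absolute value equation |expr| = 7 gives two cases:
Case 1: 5x - 6 = 7
  5x = 13, so x = 13/5
Case 2: 5x - 6 = -7
  5x = -1, so x = -1/5

x = -1/5, x = 13/5


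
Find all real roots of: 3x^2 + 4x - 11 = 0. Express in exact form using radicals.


Using the quadratic formula: x = (-b ± sqrt(b^2 - 4ac)) / (2a)
Here a = 3, b = 4, c = -11
Discriminant = b^2 - 4ac = 4^2 - 4(3)(-11) = 16 + 132 = 148
Since discriminant = 148 > 0, there are two real roots.
x = (-4 ± 2*sqrt(37)) / 6
Simplifying: x = (-2 ± sqrt(37)) / 3
Numerically: x ≈ 1.3609 or x ≈ -2.6943

x = (-2 + sqrt(37)) / 3 or x = (-2 - sqrt(37)) / 3


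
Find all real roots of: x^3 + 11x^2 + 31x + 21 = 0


Let p(x) = x^3 + 11x^2 + 31x + 21. By the rational root theorem (leading coefficient 1), any rational root is an integer divisor of 21: try ±1, ±2, ... in turn.
Test x = 1: value = 64 ≠ 0.
Test x = -1: value = 0 ✓, so (x + 1) is a factor.
Synthetic division by (x + 1): bring down 1; 1(-1) + 11 = 10; 10(-1) + 31 = 21; 21(-1) + 21 = 0 → quotient x^2 + 10x + 21, remainder 0.
Solve the quadratic x^2 + 10x + 21 = 0: discriminant = 10^2 - 4(1)(21) = 100 - 84 = 16.
sqrt(16) = 4, so x = (-10 ± 4)/2: x = -3 or x = -7.

x = -7, x = -3, x = -1


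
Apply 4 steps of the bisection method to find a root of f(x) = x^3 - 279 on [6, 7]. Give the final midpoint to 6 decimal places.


f(x) = x^3 - 279
f(6) = -63 < 0
f(7) = 64 > 0

Step 1: midpoint = (6.000000 + 7.000000)/2 = 6.500000
  f(6.500000) = -4.375000
  f(mid) < 0, so root is in [6.500000, 7.000000]

Step 2: midpoint = (6.500000 + 7.000000)/2 = 6.750000
  f(6.750000) = 28.546875
  f(mid) > 0, so root is in [6.500000, 6.750000]

Step 3: midpoint = (6.500000 + 6.750000)/2 = 6.625000
  f(6.625000) = 11.775391
  f(mid) > 0, so root is in [6.500000, 6.625000]

Step 4: midpoint = (6.500000 + 6.625000)/2 = 6.562500
  f(6.562500) = 3.623291
  f(mid) > 0, so root is in [6.500000, 6.562500]

midpoint = 6.562500


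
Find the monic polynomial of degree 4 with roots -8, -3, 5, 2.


A monic polynomial with roots -8, -3, 5, 2 is:
p(x) = (x + 8)(x + 3)(x - 5)(x - 2)
After multiplying by (x + 8): x + 8
After multiplying by (x + 3): x^2 + 11x + 24
After multiplying by (x - 5): x^3 + 6x^2 - 31x - 120
After multiplying by (x - 2): x^4 + 4x^3 - 43x^2 - 58x + 240

x^4 + 4x^3 - 43x^2 - 58x + 240


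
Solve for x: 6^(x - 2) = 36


Express both sides with the same base.
36 = 6^2
Since the bases match, equate exponents: x - 2 = 2
So x = 2 - (-2) = 4

x = 4


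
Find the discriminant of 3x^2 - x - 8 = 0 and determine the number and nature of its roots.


For ax^2 + bx + c = 0, discriminant D = b^2 - 4ac
Here a = 3, b = -1, c = -8
D = (-1)^2 - 4(3)(-8) = 1 + 96 = 97

D = 97 > 0 but not a perfect square
The equation has 2 distinct real irrational roots.

Discriminant = 97, 2 distinct real irrational roots


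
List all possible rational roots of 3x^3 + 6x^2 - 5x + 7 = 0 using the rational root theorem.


Rational root theorem: possible roots are ±p/q where:
  p divides the constant term (7): p ∈ {1, 7}
  q divides the leading coefficient (3): q ∈ {1, 3}

All possible rational roots: -7, -7/3, -1, -1/3, 1/3, 1, 7/3, 7

-7, -7/3, -1, -1/3, 1/3, 1, 7/3, 7


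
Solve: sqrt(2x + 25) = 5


Square both sides: 2x + 25 = 5^2 = 25
2x = 25 - 25 = 0
x = 0
Check: sqrt(2*0 + 25) = sqrt(25) = 5 ✓

x = 0


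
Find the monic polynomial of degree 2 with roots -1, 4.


A monic polynomial with roots -1, 4 is:
p(x) = (x + 1)(x - 4)
After multiplying by (x + 1): x + 1
After multiplying by (x - 4): x^2 - 3x - 4

x^2 - 3x - 4


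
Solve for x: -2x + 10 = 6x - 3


Starting with: -2x + 10 = 6x - 3
Move all x terms to left: (-2 - 6)x = -3 - 10
Simplify: -8x = -13
Divide both sides by -8: x = 13/8

x = 13/8


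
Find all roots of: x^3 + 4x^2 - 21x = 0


The constant term is 0, so x = 0 is a root. Factor out x:
  x^2 + 4x - 21 = 0
Solve the quadratic x^2 + 4x - 21 = 0: discriminant = 4^2 - 4(1)(-21) = 16 + 84 = 100.
sqrt(100) = 10, so x = (-4 ± 10)/2: x = 3 or x = -7.
Collecting all roots found:

x = -7, x = 0, x = 3


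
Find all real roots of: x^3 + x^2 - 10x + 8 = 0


Let p(x) = x^3 + x^2 - 10x + 8. By the rational root theorem (leading coefficient 1), any rational root is an integer divisor of 8: try ±1, ±2, ... in turn.
Test x = 1: value = 0 ✓, so (x - 1) is a factor.
Synthetic division by (x - 1): bring down 1; 1(1) + 1 = 2; 2(1) - 10 = -8; (-8)(1) + 8 = 0 → quotient x^2 + 2x - 8, remainder 0.
Solve the quadratic x^2 + 2x - 8 = 0: discriminant = 2^2 - 4(1)(-8) = 4 + 32 = 36.
sqrt(36) = 6, so x = (-2 ± 6)/2: x = 2 or x = -4.

x = -4, x = 1, x = 2


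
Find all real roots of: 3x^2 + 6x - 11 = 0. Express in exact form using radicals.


Using the quadratic formula: x = (-b ± sqrt(b^2 - 4ac)) / (2a)
Here a = 3, b = 6, c = -11
Discriminant = b^2 - 4ac = 6^2 - 4(3)(-11) = 36 + 132 = 168
Since discriminant = 168 > 0, there are two real roots.
x = (-6 ± 2*sqrt(42)) / 6
Simplifying: x = (-3 ± sqrt(42)) / 3
Numerically: x ≈ 1.1602 or x ≈ -3.1602

x = (-3 + sqrt(42)) / 3 or x = (-3 - sqrt(42)) / 3


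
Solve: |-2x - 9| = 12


An absolute value equation |expr| = 12 gives two cases:
Case 1: -2x - 9 = 12
  -2x = 21, so x = -21/2
Case 2: -2x - 9 = -12
  -2x = -3, so x = 3/2

x = -21/2, x = 3/2


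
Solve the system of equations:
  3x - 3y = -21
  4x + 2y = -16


Using Cramer's rule:
Determinant D = (3)(2) - (4)(-3) = 6 + 12 = 18
Dx = (-21)(2) - (-16)(-3) = -42 - 48 = -90
Dy = (3)(-16) - (4)(-21) = -48 + 84 = 36
x = Dx/D = -90/18 = -5
y = Dy/D = 36/18 = 2

x = -5, y = 2


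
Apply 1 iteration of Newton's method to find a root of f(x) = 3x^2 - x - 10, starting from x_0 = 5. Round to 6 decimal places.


Newton's method: x_(n+1) = x_n - f(x_n)/f'(x_n)
f(x) = 3x^2 - x - 10
f'(x) = 6x - 1

Iteration 1:
  f(5.000000) = 60.000000
  f'(5.000000) = 29.000000
  x_1 = 5.000000 - (60.000000)/(29.000000) = 2.931034

x_1 = 2.931034


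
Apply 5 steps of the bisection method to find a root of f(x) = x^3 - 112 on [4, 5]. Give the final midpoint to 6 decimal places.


f(x) = x^3 - 112
f(4) = -48 < 0
f(5) = 13 > 0

Step 1: midpoint = (4.000000 + 5.000000)/2 = 4.500000
  f(4.500000) = -20.875000
  f(mid) < 0, so root is in [4.500000, 5.000000]

Step 2: midpoint = (4.500000 + 5.000000)/2 = 4.750000
  f(4.750000) = -4.828125
  f(mid) < 0, so root is in [4.750000, 5.000000]

Step 3: midpoint = (4.750000 + 5.000000)/2 = 4.875000
  f(4.875000) = 3.857422
  f(mid) > 0, so root is in [4.750000, 4.875000]

Step 4: midpoint = (4.750000 + 4.875000)/2 = 4.812500
  f(4.812500) = -0.541748
  f(mid) < 0, so root is in [4.812500, 4.875000]

Step 5: midpoint = (4.812500 + 4.875000)/2 = 4.843750
  f(4.843750) = 1.643646
  f(mid) > 0, so root is in [4.812500, 4.843750]

midpoint = 4.843750


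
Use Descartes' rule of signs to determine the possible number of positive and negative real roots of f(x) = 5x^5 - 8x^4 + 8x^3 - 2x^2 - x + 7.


Descartes' rule of signs:

For positive roots, count sign changes in f(x) = 5x^5 - 8x^4 + 8x^3 - 2x^2 - x + 7:
Signs of coefficients: +, -, +, -, -, +
Number of sign changes: 4
Possible positive real roots: 4, 2, 0

For negative roots, examine f(-x) = -5x^5 - 8x^4 - 8x^3 - 2x^2 + x + 7:
Signs of coefficients: -, -, -, -, +, +
Number of sign changes: 1
Possible negative real roots: 1

Positive roots: 4 or 2 or 0; Negative roots: 1


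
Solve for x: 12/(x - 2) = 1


Multiply both sides by (x - 2): 12 = 1(x - 2)
Distribute: 12 = x - 2
x = 12 + 2 = 14
x = 14

x = 14


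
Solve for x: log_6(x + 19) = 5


Convert to exponential form: x + 19 = 6^5 = 7776
x = 7776 - 19 = 7757
Check: log_6(7757 + 19) = log_6(7776) = log_6(7776) = 5 ✓

x = 7757


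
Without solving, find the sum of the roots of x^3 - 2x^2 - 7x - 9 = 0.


By Vieta's formulas for x^3 + bx^2 + cx + d = 0:
  r1 + r2 + r3 = -b/a = 2
  r1*r2 + r1*r3 + r2*r3 = c/a = -7
  r1*r2*r3 = -d/a = 9


Sum = 2


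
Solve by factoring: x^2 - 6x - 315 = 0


We need two numbers that multiply to -315 and add to -6.
Those numbers are -21 and 15 (since (-21) * 15 = -315 and (-21) + 15 = -6).
So x^2 - 6x - 315 = (x - 21)(x + 15) = 0
Setting each factor to zero: x = 21 or x = -15

x = -15, x = 21


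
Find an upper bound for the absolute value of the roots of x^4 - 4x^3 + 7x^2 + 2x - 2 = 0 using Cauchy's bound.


Cauchy's bound: all roots r satisfy |r| <= 1 + max(|a_i/a_n|) for i = 0,...,n-1
where a_n is the leading coefficient.

Coefficients: [1, -4, 7, 2, -2]
Leading coefficient a_n = 1
Ratios |a_i/a_n|: 4, 7, 2, 2
Maximum ratio: 7
Cauchy's bound: |r| <= 1 + 7 = 8

Upper bound = 8


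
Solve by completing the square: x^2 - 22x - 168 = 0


Start: x^2 - 22x - 168 = 0
Move constant: x^2 - 22x = 168
Half of -22 is -11, squared is 121
Add 121 to both sides: x^2 - 22x + 121 = 289
(x - 11)^2 = 289
x - 11 = ±17
x = 11 + 17 = 28 or x = 11 - 17 = -6

x = -6, x = 28


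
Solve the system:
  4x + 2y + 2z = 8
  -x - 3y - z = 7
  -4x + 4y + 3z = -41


Using Cramer's rule. Expand each determinant along the first row.
D  = 4*[(-3)*3 - (-1)*4] - 2*[(-1)*3 - (-1)*(-4)] + 2*[(-1)*4 - (-3)*(-4)]
  = 4*(-5) - 2*(-7) + 2*(-16) = -38
Dx = 8*[(-3)*3 - (-1)*4] - 2*[7*3 - (-1)*(-41)] + 2*[7*4 - (-3)*(-41)]
  = 8*(-5) - 2*(-20) + 2*(-95) = -190
Dy = 4*[7*3 - (-1)*(-41)] - 8*[(-1)*3 - (-1)*(-4)] + 2*[(-1)*(-41) - 7*(-4)]
  = 4*(-20) - 8*(-7) + 2*(69) = 114
Dz = 4*[(-3)*(-41) - 7*4] - 2*[(-1)*(-41) - 7*(-4)] + 8*[(-1)*4 - (-3)*(-4)]
  = 4*(95) - 2*(69) + 8*(-16) = 114
x = Dx/D = -190/-38 = 5, y = Dy/D = 114/-38 = -3, z = Dz/D = 114/-38 = -3
Check eq1: (4)(5) + (2)(-3) + (2)(-3) = 8 = 8 ✓
Check eq2: (-1)(5) + (-3)(-3) + (-1)(-3) = 7 = 7 ✓
Check eq3: (-4)(5) + (4)(-3) + (3)(-3) = -41 = -41 ✓

x = 5, y = -3, z = -3


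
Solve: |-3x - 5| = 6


An absolute value equation |expr| = 6 gives two cases:
Case 1: -3x - 5 = 6
  -3x = 11, so x = -11/3
Case 2: -3x - 5 = -6
  -3x = -1, so x = 1/3

x = -11/3, x = 1/3


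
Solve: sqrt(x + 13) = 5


Square both sides: x + 13 = 5^2 = 25
x = 25 - 13 = 12
x = 12
Check: sqrt(1*12 + 13) = sqrt(25) = 5 ✓

x = 12


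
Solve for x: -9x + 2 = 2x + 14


Starting with: -9x + 2 = 2x + 14
Move all x terms to left: (-9 - 2)x = 14 - 2
Simplify: -11x = 12
Divide both sides by -11: x = -12/11

x = -12/11


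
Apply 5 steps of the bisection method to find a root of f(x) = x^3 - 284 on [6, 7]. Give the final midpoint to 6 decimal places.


f(x) = x^3 - 284
f(6) = -68 < 0
f(7) = 59 > 0

Step 1: midpoint = (6.000000 + 7.000000)/2 = 6.500000
  f(6.500000) = -9.375000
  f(mid) < 0, so root is in [6.500000, 7.000000]

Step 2: midpoint = (6.500000 + 7.000000)/2 = 6.750000
  f(6.750000) = 23.546875
  f(mid) > 0, so root is in [6.500000, 6.750000]

Step 3: midpoint = (6.500000 + 6.750000)/2 = 6.625000
  f(6.625000) = 6.775391
  f(mid) > 0, so root is in [6.500000, 6.625000]

Step 4: midpoint = (6.500000 + 6.625000)/2 = 6.562500
  f(6.562500) = -1.376709
  f(mid) < 0, so root is in [6.562500, 6.625000]

Step 5: midpoint = (6.562500 + 6.625000)/2 = 6.593750
  f(6.593750) = 2.680023
  f(mid) > 0, so root is in [6.562500, 6.593750]

midpoint = 6.593750


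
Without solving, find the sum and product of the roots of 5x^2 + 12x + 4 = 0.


By Vieta's formulas for ax^2 + bx + c = 0:
  Sum of roots = -b/a
  Product of roots = c/a

Here a = 5, b = 12, c = 4
Sum = -(12)/5 = -12/5
Product = 4/5 = 4/5

Sum = -12/5, Product = 4/5


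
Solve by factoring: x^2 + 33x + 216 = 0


We need two numbers that multiply to 216 and add to 33.
Those numbers are 9 and 24 (since 9 * 24 = 216 and 9 + 24 = 33).
So x^2 + 33x + 216 = (x + 9)(x + 24) = 0
Setting each factor to zero: x = -9 or x = -24

x = -24, x = -9


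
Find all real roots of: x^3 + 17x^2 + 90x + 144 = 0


Let p(x) = x^3 + 17x^2 + 90x + 144. By the rational root theorem (leading coefficient 1), any rational root is an integer divisor of 144: try ±1, ±2, ... in turn.
Test x = 1: value = 252 ≠ 0.
Test x = -1: value = 70 ≠ 0.
Test x = 2: value = 400 ≠ 0.
Test x = -2: value = 24 ≠ 0.
Test x = 3: value = 594 ≠ 0.
Test x = -3: value = 0 ✓, so (x + 3) is a factor.
Synthetic division by (x + 3): bring down 1; 1(-3) + 17 = 14; 14(-3) + 90 = 48; 48(-3) + 144 = 0 → quotient x^2 + 14x + 48, remainder 0.
Solve the quadratic x^2 + 14x + 48 = 0: discriminant = 14^2 - 4(1)(48) = 196 - 192 = 4.
sqrt(4) = 2, so x = (-14 ± 2)/2: x = -6 or x = -8.

x = -8, x = -6, x = -3


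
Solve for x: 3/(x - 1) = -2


Multiply both sides by (x - 1): 3 = -2(x - 1)
Distribute: 3 = -2x + 2
-2x = 3 - 2 = 1
x = -1/2

x = -1/2


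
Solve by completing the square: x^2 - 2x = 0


Start: x^2 - 2x + 0 = 0
Move constant: x^2 - 2x = 0
Half of -2 is -1, squared is 1
Add 1 to both sides: x^2 - 2x + 1 = 1
(x - 1)^2 = 1
x - 1 = ±1
x = 1 + 1 = 2 or x = 1 - 1 = 0

x = 0, x = 2


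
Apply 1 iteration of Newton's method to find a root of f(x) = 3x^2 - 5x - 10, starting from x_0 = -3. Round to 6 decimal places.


Newton's method: x_(n+1) = x_n - f(x_n)/f'(x_n)
f(x) = 3x^2 - 5x - 10
f'(x) = 6x - 5

Iteration 1:
  f(-3.000000) = 32.000000
  f'(-3.000000) = -23.000000
  x_1 = -3.000000 - (32.000000)/(-23.000000) = -1.608696

x_1 = -1.608696


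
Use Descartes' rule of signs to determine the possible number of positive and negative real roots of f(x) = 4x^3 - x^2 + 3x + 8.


Descartes' rule of signs:

For positive roots, count sign changes in f(x) = 4x^3 - x^2 + 3x + 8:
Signs of coefficients: +, -, +, +
Number of sign changes: 2
Possible positive real roots: 2, 0

For negative roots, examine f(-x) = -4x^3 - x^2 - 3x + 8:
Signs of coefficients: -, -, -, +
Number of sign changes: 1
Possible negative real roots: 1

Positive roots: 2 or 0; Negative roots: 1


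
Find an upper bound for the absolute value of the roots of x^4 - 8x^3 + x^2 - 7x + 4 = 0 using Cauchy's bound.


Cauchy's bound: all roots r satisfy |r| <= 1 + max(|a_i/a_n|) for i = 0,...,n-1
where a_n is the leading coefficient.

Coefficients: [1, -8, 1, -7, 4]
Leading coefficient a_n = 1
Ratios |a_i/a_n|: 8, 1, 7, 4
Maximum ratio: 8
Cauchy's bound: |r| <= 1 + 8 = 9

Upper bound = 9


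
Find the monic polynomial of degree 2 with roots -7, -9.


A monic polynomial with roots -7, -9 is:
p(x) = (x + 7)(x + 9)
After multiplying by (x + 7): x + 7
After multiplying by (x + 9): x^2 + 16x + 63

x^2 + 16x + 63


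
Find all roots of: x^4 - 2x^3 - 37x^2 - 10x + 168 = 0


Let p(x) = x^4 - 2x^3 - 37x^2 - 10x + 168. By the rational root theorem (leading coefficient 1), any rational root is an integer divisor of 168: try ±1, ±2, ... in turn.
Test x = 1: value = 120 ≠ 0.
Test x = -1: value = 144 ≠ 0.
Test x = 2: value = 0 ✓, so (x - 2) is a factor.
Synthetic division by (x - 2): bring down 1; 1(2) - 2 = 0; 0(2) - 37 = -37; (-37)(2) - 10 = -84; (-84)(2) + 168 = 0 → quotient x^3 - 37x - 84, remainder 0.
Continue with the quotient x^3 - 37x - 84 (candidates must divide 84; re-test x = 2 first in case it repeats).
Test x = 2: value = -150 ≠ 0.
Test x = -2: value = -18 ≠ 0.
Test x = 3: value = -168 ≠ 0.
Test x = -3: value = 0 ✓, so (x + 3) is a factor.
Synthetic division by (x + 3): bring down 1; 1(-3) + 0 = -3; (-3)(-3) - 37 = -28; (-28)(-3) - 84 = 0 → quotient x^2 - 3x - 28, remainder 0.
Solve the quadratic x^2 - 3x - 28 = 0: discriminant = (-3)^2 - 4(1)(-28) = 9 + 112 = 121.
sqrt(121) = 11, so x = (3 ± 11)/2: x = 7 or x = -4.
Collecting all roots found:

x = -4, x = -3, x = 2, x = 7


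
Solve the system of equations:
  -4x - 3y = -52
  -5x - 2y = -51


Using Cramer's rule:
Determinant D = (-4)(-2) - (-5)(-3) = 8 - 15 = -7
Dx = (-52)(-2) - (-51)(-3) = 104 - 153 = -49
Dy = (-4)(-51) - (-5)(-52) = 204 - 260 = -56
x = Dx/D = -49/-7 = 7
y = Dy/D = -56/-7 = 8

x = 7, y = 8


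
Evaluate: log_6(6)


We need the exponent such that 6^? = 6
6^1 = 6
Therefore log_6(6) = 1

1


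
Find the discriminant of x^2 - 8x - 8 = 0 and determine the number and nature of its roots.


For ax^2 + bx + c = 0, discriminant D = b^2 - 4ac
Here a = 1, b = -8, c = -8
D = (-8)^2 - 4(1)(-8) = 64 + 32 = 96

D = 96 > 0 but not a perfect square
The equation has 2 distinct real irrational roots.

Discriminant = 96, 2 distinct real irrational roots


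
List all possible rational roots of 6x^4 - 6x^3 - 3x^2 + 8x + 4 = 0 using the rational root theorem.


Rational root theorem: possible roots are ±p/q where:
  p divides the constant term (4): p ∈ {1, 2, 4}
  q divides the leading coefficient (6): q ∈ {1, 2, 3, 6}

All possible rational roots: -4, -2, -4/3, -1, -2/3, -1/2, -1/3, -1/6, 1/6, 1/3, 1/2, 2/3, 1, 4/3, 2, 4

-4, -2, -4/3, -1, -2/3, -1/2, -1/3, -1/6, 1/6, 1/3, 1/2, 2/3, 1, 4/3, 2, 4


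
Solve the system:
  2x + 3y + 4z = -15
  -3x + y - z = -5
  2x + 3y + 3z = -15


Using Cramer's rule. Expand each determinant along the first row.
D  = 2*[1*3 - (-1)*3] - 3*[(-3)*3 - (-1)*2] + 4*[(-3)*3 - 1*2]
  = 2*(6) - 3*(-7) + 4*(-11) = -11
Dx = (-15)*[1*3 - (-1)*3] - 3*[(-5)*3 - (-1)*(-15)] + 4*[(-5)*3 - 1*(-15)]
  = (-15)*(6) - 3*(-30) + 4*(0) = 0
Dy = 2*[(-5)*3 - (-1)*(-15)] - (-15)*[(-3)*3 - (-1)*2] + 4*[(-3)*(-15) - (-5)*2]
  = 2*(-30) - (-15)*(-7) + 4*(55) = 55
Dz = 2*[1*(-15) - (-5)*3] - 3*[(-3)*(-15) - (-5)*2] + (-15)*[(-3)*3 - 1*2]
  = 2*(0) - 3*(55) + (-15)*(-11) = 0
x = Dx/D = 0/-11 = 0, y = Dy/D = 55/-11 = -5, z = Dz/D = 0/-11 = 0
Check eq1: (2)(0) + (3)(-5) + (4)(0) = -15 = -15 ✓
Check eq2: (-3)(0) + (1)(-5) + (-1)(0) = -5 = -5 ✓
Check eq3: (2)(0) + (3)(-5) + (3)(0) = -15 = -15 ✓

x = 0, y = -5, z = 0


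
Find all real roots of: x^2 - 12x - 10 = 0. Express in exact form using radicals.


Using the quadratic formula: x = (-b ± sqrt(b^2 - 4ac)) / (2a)
Here a = 1, b = -12, c = -10
Discriminant = b^2 - 4ac = (-12)^2 - 4(1)(-10) = 144 + 40 = 184
Since discriminant = 184 > 0, there are two real roots.
x = (12 ± 2*sqrt(46)) / 2
Simplifying: x = 6 ± sqrt(46)
Numerically: x ≈ 12.7823 or x ≈ -0.7823

x = 6 + sqrt(46) or x = 6 - sqrt(46)


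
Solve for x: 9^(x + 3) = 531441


Express both sides with the same base.
531441 = 9^6
Since the bases match, equate exponents: x + 3 = 6
So x = 6 - (3) = 3

x = 3


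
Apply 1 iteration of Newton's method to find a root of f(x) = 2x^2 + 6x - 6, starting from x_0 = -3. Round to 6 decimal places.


Newton's method: x_(n+1) = x_n - f(x_n)/f'(x_n)
f(x) = 2x^2 + 6x - 6
f'(x) = 4x + 6

Iteration 1:
  f(-3.000000) = -6.000000
  f'(-3.000000) = -6.000000
  x_1 = -3.000000 - (-6.000000)/(-6.000000) = -4.000000

x_1 = -4.000000


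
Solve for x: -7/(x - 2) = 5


Multiply both sides by (x - 2): -7 = 5(x - 2)
Distribute: -7 = 5x - 10
5x = -7 + 10 = 3
x = 3/5

x = 3/5


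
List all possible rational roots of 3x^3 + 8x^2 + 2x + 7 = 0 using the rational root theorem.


Rational root theorem: possible roots are ±p/q where:
  p divides the constant term (7): p ∈ {1, 7}
  q divides the leading coefficient (3): q ∈ {1, 3}

All possible rational roots: -7, -7/3, -1, -1/3, 1/3, 1, 7/3, 7

-7, -7/3, -1, -1/3, 1/3, 1, 7/3, 7


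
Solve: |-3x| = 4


An absolute value equation |expr| = 4 gives two cases:
Case 1: -3x = 4
  -3x = 4, so x = -4/3
Case 2: -3x = -4
  -3x = -4, so x = 4/3

x = -4/3, x = 4/3


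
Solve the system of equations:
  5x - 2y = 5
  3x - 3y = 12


Using Cramer's rule:
Determinant D = (5)(-3) - (3)(-2) = -15 + 6 = -9
Dx = (5)(-3) - (12)(-2) = -15 + 24 = 9
Dy = (5)(12) - (3)(5) = 60 - 15 = 45
x = Dx/D = 9/-9 = -1
y = Dy/D = 45/-9 = -5

x = -1, y = -5


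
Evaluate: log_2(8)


We need the exponent such that 2^? = 8
2^3 = 8
Therefore log_2(8) = 3

3


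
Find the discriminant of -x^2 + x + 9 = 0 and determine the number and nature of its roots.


For ax^2 + bx + c = 0, discriminant D = b^2 - 4ac
Here a = -1, b = 1, c = 9
D = (1)^2 - 4(-1)(9) = 1 + 36 = 37

D = 37 > 0 but not a perfect square
The equation has 2 distinct real irrational roots.

Discriminant = 37, 2 distinct real irrational roots


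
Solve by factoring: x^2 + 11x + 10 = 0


We need two numbers that multiply to 10 and add to 11.
Those numbers are 10 and 1 (since 10 * 1 = 10 and 10 + 1 = 11).
So x^2 + 11x + 10 = (x + 10)(x + 1) = 0
Setting each factor to zero: x = -10 or x = -1

x = -10, x = -1


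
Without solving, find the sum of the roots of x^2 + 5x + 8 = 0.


By Vieta's formulas for ax^2 + bx + c = 0:
  Sum of roots = -b/a
  Product of roots = c/a

Here a = 1, b = 5, c = 8
Sum = -(5)/1 = -5
Product = 8/1 = 8

Sum = -5


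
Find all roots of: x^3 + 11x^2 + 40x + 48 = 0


Let p(x) = x^3 + 11x^2 + 40x + 48. By the rational root theorem (leading coefficient 1), any rational root is an integer divisor of 48: try ±1, ±2, ... in turn.
Test x = 1: value = 100 ≠ 0.
Test x = -1: value = 18 ≠ 0.
Test x = 2: value = 180 ≠ 0.
Test x = -2: value = 4 ≠ 0.
Test x = 3: value = 294 ≠ 0.
Test x = -3: value = 0 ✓, so (x + 3) is a factor.
Synthetic division by (x + 3): bring down 1; 1(-3) + 11 = 8; 8(-3) + 40 = 16; 16(-3) + 48 = 0 → quotient x^2 + 8x + 16, remainder 0.
Solve the quadratic x^2 + 8x + 16 = 0: discriminant = 8^2 - 4(1)(16) = 64 - 64 = 0.
Discriminant = 0, so a double root: x = -8/2 = -4.
Collecting all roots found:

x = -4 (multiplicity 2), x = -3


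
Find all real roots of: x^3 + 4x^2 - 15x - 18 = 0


Let p(x) = x^3 + 4x^2 - 15x - 18. By the rational root theorem (leading coefficient 1), any rational root is an integer divisor of 18: try ±1, ±2, ... in turn.
Test x = 1: value = -28 ≠ 0.
Test x = -1: value = 0 ✓, so (x + 1) is a factor.
Synthetic division by (x + 1): bring down 1; 1(-1) + 4 = 3; 3(-1) - 15 = -18; (-18)(-1) - 18 = 0 → quotient x^2 + 3x - 18, remainder 0.
Solve the quadratic x^2 + 3x - 18 = 0: discriminant = 3^2 - 4(1)(-18) = 9 + 72 = 81.
sqrt(81) = 9, so x = (-3 ± 9)/2: x = 3 or x = -6.

x = -6, x = -1, x = 3


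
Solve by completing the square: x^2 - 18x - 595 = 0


Start: x^2 - 18x - 595 = 0
Move constant: x^2 - 18x = 595
Half of -18 is -9, squared is 81
Add 81 to both sides: x^2 - 18x + 81 = 676
(x - 9)^2 = 676
x - 9 = ±26
x = 9 + 26 = 35 or x = 9 - 26 = -17

x = -17, x = 35


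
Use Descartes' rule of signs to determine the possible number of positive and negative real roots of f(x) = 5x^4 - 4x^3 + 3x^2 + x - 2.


Descartes' rule of signs:

For positive roots, count sign changes in f(x) = 5x^4 - 4x^3 + 3x^2 + x - 2:
Signs of coefficients: +, -, +, +, -
Number of sign changes: 3
Possible positive real roots: 3, 1

For negative roots, examine f(-x) = 5x^4 + 4x^3 + 3x^2 - x - 2:
Signs of coefficients: +, +, +, -, -
Number of sign changes: 1
Possible negative real roots: 1

Positive roots: 3 or 1; Negative roots: 1


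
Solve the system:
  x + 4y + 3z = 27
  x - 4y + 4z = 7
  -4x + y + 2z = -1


Using Cramer's rule. Expand each determinant along the first row.
D  = 1*[(-4)*2 - 4*1] - 4*[1*2 - 4*(-4)] + 3*[1*1 - (-4)*(-4)]
  = 1*(-12) - 4*(18) + 3*(-15) = -129
Dx = 27*[(-4)*2 - 4*1] - 4*[7*2 - 4*(-1)] + 3*[7*1 - (-4)*(-1)]
  = 27*(-12) - 4*(18) + 3*(3) = -387
Dy = 1*[7*2 - 4*(-1)] - 27*[1*2 - 4*(-4)] + 3*[1*(-1) - 7*(-4)]
  = 1*(18) - 27*(18) + 3*(27) = -387
Dz = 1*[(-4)*(-1) - 7*1] - 4*[1*(-1) - 7*(-4)] + 27*[1*1 - (-4)*(-4)]
  = 1*(-3) - 4*(27) + 27*(-15) = -516
x = Dx/D = -387/-129 = 3, y = Dy/D = -387/-129 = 3, z = Dz/D = -516/-129 = 4
Check eq1: (1)(3) + (4)(3) + (3)(4) = 27 = 27 ✓
Check eq2: (1)(3) + (-4)(3) + (4)(4) = 7 = 7 ✓
Check eq3: (-4)(3) + (1)(3) + (2)(4) = -1 = -1 ✓

x = 3, y = 3, z = 4


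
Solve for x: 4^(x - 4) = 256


Express both sides with the same base.
256 = 4^4
Since the bases match, equate exponents: x - 4 = 4
So x = 4 - (-4) = 8

x = 8


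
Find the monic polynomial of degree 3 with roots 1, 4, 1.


A monic polynomial with roots 1, 4, 1 is:
p(x) = (x - 1)(x - 4)(x - 1)
After multiplying by (x - 1): x - 1
After multiplying by (x - 4): x^2 - 5x + 4
After multiplying by (x - 1): x^3 - 6x^2 + 9x - 4

x^3 - 6x^2 + 9x - 4


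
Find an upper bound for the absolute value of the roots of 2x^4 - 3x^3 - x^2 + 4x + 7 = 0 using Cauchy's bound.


Cauchy's bound: all roots r satisfy |r| <= 1 + max(|a_i/a_n|) for i = 0,...,n-1
where a_n is the leading coefficient.

Coefficients: [2, -3, -1, 4, 7]
Leading coefficient a_n = 2
Ratios |a_i/a_n|: 3/2, 1/2, 2, 7/2
Maximum ratio: 7/2
Cauchy's bound: |r| <= 1 + 7/2 = 9/2

Upper bound = 9/2


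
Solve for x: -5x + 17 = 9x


Starting with: -5x + 17 = 9x
Move all x terms to left: (-5 - 9)x = 0 - 17
Simplify: -14x = -17
Divide both sides by -14: x = 17/14

x = 17/14


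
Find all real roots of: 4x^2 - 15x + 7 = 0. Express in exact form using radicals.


Using the quadratic formula: x = (-b ± sqrt(b^2 - 4ac)) / (2a)
Here a = 4, b = -15, c = 7
Discriminant = b^2 - 4ac = (-15)^2 - 4(4)(7) = 225 - 112 = 113
Since discriminant = 113 > 0, there are two real roots.
x = (15 ± sqrt(113)) / 8
Numerically: x ≈ 3.2038 or x ≈ 0.5462

x = (15 + sqrt(113)) / 8 or x = (15 - sqrt(113)) / 8


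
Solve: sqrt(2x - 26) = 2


Square both sides: 2x - 26 = 2^2 = 4
2x = 4 + 26 = 30
x = 15
Check: sqrt(2*15 - 26) = sqrt(4) = 2 ✓

x = 15
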